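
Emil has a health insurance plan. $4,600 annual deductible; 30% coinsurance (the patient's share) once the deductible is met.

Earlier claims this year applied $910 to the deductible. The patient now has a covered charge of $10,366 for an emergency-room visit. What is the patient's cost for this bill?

Remaining deductible: $4,600 − $910 = $3,690.
That leaves $10,366 − $3,690 = $6,676 for coinsurance.
Patient's 30% share of $6,676 is $2,002.80.
That puts the patient's cost at $3,690 + $2,002.80 = $5,692.80.

$5,692.80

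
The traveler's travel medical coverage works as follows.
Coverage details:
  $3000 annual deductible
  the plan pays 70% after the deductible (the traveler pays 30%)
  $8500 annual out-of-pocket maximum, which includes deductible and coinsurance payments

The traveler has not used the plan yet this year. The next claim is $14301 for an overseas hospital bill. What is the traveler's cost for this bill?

$6390.30

Nothing has been paid toward the $3000 deductible, so the first $3000 of this charge is applied there.
The remaining $11301 (= $14301 − $3000) moves to coinsurance.
Coinsurance: $11301 × 30% = $3390.30.
Traveler responsibility before any cap: $3000 + $3390.30 = $6390.30.
Total out-of-pocket so far would be $0 + $6390.30 = $6390.30, below the $8500 cap — no reduction.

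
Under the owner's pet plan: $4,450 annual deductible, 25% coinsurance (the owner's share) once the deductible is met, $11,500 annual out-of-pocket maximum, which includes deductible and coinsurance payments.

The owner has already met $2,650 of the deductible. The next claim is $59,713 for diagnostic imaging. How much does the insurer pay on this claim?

Remaining deductible: $4,450 − $2,650 = $1,800.
The remaining $57,913 (= $59,713 − $1,800) moves to coinsurance.
Coinsurance: $57,913 × 25% = $14,478.25.
Owner responsibility before any cap: $1,800 + $14,478.25 = $16,278.25.
That would bring total out-of-pocket to $18,928.25, past the $11,500 cap. The owner is capped at $11,500 − $2,650 = $8,850 on this claim.
The insurer covers the remainder: $59,713 − $8,850 = $50,863.

$50,863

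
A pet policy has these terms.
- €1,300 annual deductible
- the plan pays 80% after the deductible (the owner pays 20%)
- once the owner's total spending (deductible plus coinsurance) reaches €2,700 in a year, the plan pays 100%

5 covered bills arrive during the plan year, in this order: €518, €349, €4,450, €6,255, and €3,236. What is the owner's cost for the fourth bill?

Claim 1 (€518): fully absorbed by the deductible. Owner owes €518 (running OOP €518).
Claim 2 (€349): fully absorbed by the deductible. Owner owes €349 (running OOP €867).
Claim 3 (€4,450): €433 finishes the deductible; €4,017 goes to coinsurance; coinsurance €4,017 × 20% = €803.40. Owner owes €1,236.40 (running OOP €2,103.40).
Claim 4 (€6,255): 20% coinsurance on €6,255 = €1,251. OOP would hit €3,354.40 > €2,700, so the cap limits the owner to €2,700 − €2,103.40 = €596.60.

€596.60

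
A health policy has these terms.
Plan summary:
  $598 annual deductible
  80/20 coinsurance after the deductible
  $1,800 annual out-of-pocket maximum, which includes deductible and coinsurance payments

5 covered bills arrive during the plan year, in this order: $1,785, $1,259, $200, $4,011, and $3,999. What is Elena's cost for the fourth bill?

Claim 1 — $1,785: deductible takes $598, $1,187 remains; coinsurance $1,187 × 20% = $237.40. Patient pays $835.40; OOP now $835.40.
Claim 2 — $1,259: deductible already satisfied, so patient's share is 20% × $1,259 = $251.80. Patient owes $251.80 (running OOP $1,087.20).
Claim 3 — $200: deductible met; 20% of $200 = $40. Patient owes $40 (running OOP $1,127.20).
Claim 4 — $4,011: deductible already satisfied, so patient's share is 20% × $4,011 = $802.20. That would push OOP to $1,929.40, over the $1,800 cap, so patient pays $1,800 − $1,127.20 = $672.80.

$672.80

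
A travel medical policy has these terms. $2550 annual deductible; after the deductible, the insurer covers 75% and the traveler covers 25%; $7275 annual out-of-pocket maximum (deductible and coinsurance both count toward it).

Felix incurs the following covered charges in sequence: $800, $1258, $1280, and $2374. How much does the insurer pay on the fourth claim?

$1780.50

Claim 1 — $800: fully absorbed by the deductible. Traveler pays $800; OOP now $800. Plan pays $800 − $800 = $0.
Claim 2 — $1258: entire amount goes to the deductible. Traveler owes $1258 (running OOP $2058). Plan pays $1258 − $1258 = $0.
Claim 3 — $1280: $492 to deductible, leaving $788; traveler's 25% is $197. Cost to traveler: $689. OOP to date $2747. Plan pays $1280 − $689 = $591.
Claim 4 — $2374: 25% coinsurance on $2374 = $593.50. Cost to traveler: $593.50. OOP to date $3340.50. Insurer: $2374 − $593.50 = $1780.50.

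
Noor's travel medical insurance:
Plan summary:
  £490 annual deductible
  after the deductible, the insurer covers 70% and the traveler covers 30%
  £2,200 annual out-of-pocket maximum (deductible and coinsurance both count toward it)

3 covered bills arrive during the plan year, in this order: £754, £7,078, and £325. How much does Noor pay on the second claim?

#1 (£754): deductible takes £490, £264 remains; traveler's 30% is £79.20. Traveler owes £569.20 (running OOP £569.20).
#2 (£7,078): deductible already satisfied, so traveler's share is 30% × £7,078 = £2,123.40. OOP would hit £2,692.60 > £2,200, so the cap limits the traveler to £2,200 − £569.20 = £1,630.80.

£1,630.80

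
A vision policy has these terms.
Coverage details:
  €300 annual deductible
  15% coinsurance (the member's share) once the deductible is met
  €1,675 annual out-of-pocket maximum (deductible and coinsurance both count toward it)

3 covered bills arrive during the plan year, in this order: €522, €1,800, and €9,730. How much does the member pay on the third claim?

€1,071.70

Claim 1 (€522): deductible takes €300, €222 remains; 15% of €222 = €33.30. Member owes €333.30 (running OOP €333.30).
Claim 2 (€1,800): deductible already satisfied, so member's share is 15% × €1,800 = €270. Member pays €270; OOP now €603.30.
Claim 3 (€9,730): deductible met; 15% of €9,730 = €1,459.50. OOP would hit €2,062.80 > €1,675, so the cap limits the member to €1,675 − €603.30 = €1,071.70.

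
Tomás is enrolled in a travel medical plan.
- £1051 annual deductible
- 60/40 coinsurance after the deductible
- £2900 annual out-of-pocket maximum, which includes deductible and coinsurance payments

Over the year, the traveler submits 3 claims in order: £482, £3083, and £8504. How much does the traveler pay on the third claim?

Bill 1, £482: all of it applies to the deductible. Traveler pays £482; OOP now £482.
Bill 2, £3083: £569 to deductible, leaving £2514; traveler's 40% is £1005.60. Traveler owes £1574.60 (running OOP £2056.60).
Bill 3, £8504: 40% coinsurance on £8504 = £3401.60. That would push OOP to £5458.20, over the £2900 cap, so traveler pays £2900 − £2056.60 = £843.40.

£843.40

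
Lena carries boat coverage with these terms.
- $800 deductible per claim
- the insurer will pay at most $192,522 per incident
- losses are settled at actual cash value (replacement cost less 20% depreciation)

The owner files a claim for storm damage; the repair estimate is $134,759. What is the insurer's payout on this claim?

$107,007.20

Depreciate 20%: the covered value is $134,759 × 0.8 = $107,807.20.
Subtract the deductible: $107,807.20 − $800 = $107,007.20.
That's under the $192,522 cap, so the insurer reimburses the full $107,007.20.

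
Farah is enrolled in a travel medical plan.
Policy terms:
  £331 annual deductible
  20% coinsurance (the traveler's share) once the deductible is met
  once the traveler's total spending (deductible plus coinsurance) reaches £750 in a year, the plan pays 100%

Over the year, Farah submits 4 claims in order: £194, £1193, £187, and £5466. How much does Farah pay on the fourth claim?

#1 (£194): fully absorbed by the deductible. Traveler pays £194; OOP now £194.
#2 (£1193): £137 to deductible, leaving £1056; 20% of £1056 = £211.20. Traveler owes £348.20 (running OOP £542.20).
#3 (£187): deductible already satisfied, so traveler's share is 20% × £187 = £37.40. Traveler owes £37.40 (running OOP £579.60).
#4 (£5466): deductible already satisfied, so traveler's share is 20% × £5466 = £1093.20. That would push OOP to £1672.80, over the £750 cap, so traveler pays £750 − £579.60 = £170.40.

£170.40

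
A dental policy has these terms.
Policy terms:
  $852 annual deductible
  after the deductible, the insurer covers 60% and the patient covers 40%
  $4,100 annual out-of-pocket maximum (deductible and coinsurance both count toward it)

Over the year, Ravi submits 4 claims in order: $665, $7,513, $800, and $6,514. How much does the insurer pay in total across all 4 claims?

Claim 1 ($665): entire amount goes to the deductible. Patient owes $665 (running OOP $665). Insurer: $665 − $665 = $0.
Claim 2 ($7,513): $187 to deductible, leaving $7,326; coinsurance $7,326 × 40% = $2,930.40. Patient owes $3,117.40 (running OOP $3,782.40). Plan pays $7,513 − $3,117.40 = $4,395.60.
Claim 3 ($800): deductible met; 40% of $800 = $320. That would push OOP to $4,102.40, over the $4,100 cap, so patient pays $4,100 − $3,782.40 = $317.60. Insurer: $800 − $317.60 = $482.40.
Claim 4 ($6,514): deductible met; 40% of $6,514 = $2,605.60. That would push OOP to $6,705.60, over the $4,100 cap, so patient pays $4,100 − $4,100 = $0. Plan pays $6,514 − $0 = $6,514.
Insurer total = bills − patient's total = $15,492 − $4,100 = $11,392.

$11,392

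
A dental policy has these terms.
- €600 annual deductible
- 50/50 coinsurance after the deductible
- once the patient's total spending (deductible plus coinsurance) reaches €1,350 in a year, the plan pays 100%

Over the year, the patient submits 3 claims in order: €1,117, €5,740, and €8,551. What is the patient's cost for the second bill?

Claim 1 (€1,117): €600 to deductible, leaving €517; coinsurance €517 × 50% = €258.50. Cost to patient: €858.50. OOP to date €858.50.
Claim 2 (€5,740): deductible met; 50% of €5,740 = €2,870. OOP would hit €3,728.50 > €1,350, so the cap limits the patient to €1,350 − €858.50 = €491.50.

€491.50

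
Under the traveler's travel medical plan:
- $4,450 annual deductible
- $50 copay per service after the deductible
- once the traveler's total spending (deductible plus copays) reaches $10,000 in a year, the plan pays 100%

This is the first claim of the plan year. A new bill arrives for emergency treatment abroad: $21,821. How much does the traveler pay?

Deductible not yet touched, so the first $4,450 of the bill goes to the deductible.
That leaves $21,821 − $4,450 = $17,371 for the copay.
Copay on this service: $50.
So the traveler owes $4,450 + $50 = $4,500 before any cap.
Cumulative spending $0 + $4,500 = $4,500 stays under the $10,000 maximum.

$4,500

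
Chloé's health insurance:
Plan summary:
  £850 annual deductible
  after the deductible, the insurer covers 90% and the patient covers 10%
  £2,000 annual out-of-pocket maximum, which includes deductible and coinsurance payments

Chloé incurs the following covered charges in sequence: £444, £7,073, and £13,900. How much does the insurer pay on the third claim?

Claim 1 — £444: entire amount goes to the deductible. Patient pays £444; OOP now £444. Insurer: £444 − £444 = £0.
Claim 2 — £7,073: £406 to deductible, leaving £6,667; coinsurance £6,667 × 10% = £666.70. Patient pays £1,072.70; OOP now £1,516.70. Plan pays £7,073 − £1,072.70 = £6,000.30.
Claim 3 — £13,900: deductible already satisfied, so patient's share is 10% × £13,900 = £1,390. OOP would hit £2,906.70 > £2,000, so the cap limits the patient to £2,000 − £1,516.70 = £483.30. Insurer: £13,900 − £483.30 = £13,416.70.

£13,416.70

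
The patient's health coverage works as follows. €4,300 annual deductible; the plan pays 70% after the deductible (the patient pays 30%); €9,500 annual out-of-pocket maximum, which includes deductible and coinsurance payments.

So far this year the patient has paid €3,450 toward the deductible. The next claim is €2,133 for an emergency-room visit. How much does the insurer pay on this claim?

€898.10

€3,450 of the €4,300 deductible is already met, leaving €850.
That leaves €2,133 − €850 = €1,283 for coinsurance.
Coinsurance: €1,283 × 30% = €384.90.
That puts the patient's cost at €850 + €384.90 = €1,234.90 before any cap.
Cumulative spending €3,450 + €1,234.90 = €4,684.90 stays under the €9,500 maximum.
The plan picks up €2,133 − €1,234.90 = €898.10.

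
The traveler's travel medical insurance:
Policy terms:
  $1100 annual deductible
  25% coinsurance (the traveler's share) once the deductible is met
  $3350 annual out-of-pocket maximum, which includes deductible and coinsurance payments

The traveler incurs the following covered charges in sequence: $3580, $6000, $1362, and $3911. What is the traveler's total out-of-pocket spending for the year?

$3350

#1 ($3580): $1100 to deductible, leaving $2480; coinsurance $2480 × 25% = $620. Traveler owes $1720 (running OOP $1720).
#2 ($6000): deductible met; 25% of $6000 = $1500. Cost to traveler: $1500. OOP to date $3220.
#3 ($1362): 25% coinsurance on $1362 = $340.50. Adding that to $3220 gives $3560.50, past the $3350 cap; traveler pays only $3350 − $3220 = $130.
#4 ($3911): deductible already satisfied, so traveler's share is 25% × $3911 = $977.75. OOP would hit $4327.75 > $3350, so the cap limits the traveler to $3350 − $3350 = $0.
Summing the traveler's payments: $1720 + $1500 + $130 + $0 = $3350.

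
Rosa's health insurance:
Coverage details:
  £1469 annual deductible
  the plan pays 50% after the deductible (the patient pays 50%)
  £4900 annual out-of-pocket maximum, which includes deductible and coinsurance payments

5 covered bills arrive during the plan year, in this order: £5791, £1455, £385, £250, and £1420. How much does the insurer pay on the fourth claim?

Bill 1, £5791: deductible takes £1469, £4322 remains; coinsurance £4322 × 50% = £2161. Patient owes £3630 (running OOP £3630). Plan pays £5791 − £3630 = £2161.
Bill 2, £1455: deductible met; 50% of £1455 = £727.50. Patient pays £727.50; OOP now £4357.50. Insurer: £1455 − £727.50 = £727.50.
Bill 3, £385: deductible met; 50% of £385 = £192.50. Patient owes £192.50 (running OOP £4550). Insurer: £385 − £192.50 = £192.50.
Bill 4, £250: deductible already satisfied, so patient's share is 50% × £250 = £125. Patient pays £125; OOP now £4675. Plan pays £250 − £125 = £125.

£125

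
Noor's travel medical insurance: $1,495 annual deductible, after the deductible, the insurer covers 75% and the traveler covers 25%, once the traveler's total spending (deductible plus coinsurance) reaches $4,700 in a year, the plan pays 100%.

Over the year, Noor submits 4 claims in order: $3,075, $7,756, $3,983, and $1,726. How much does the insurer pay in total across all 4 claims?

Claim 1 ($3,075): $1,495 finishes the deductible; $1,580 goes to coinsurance; traveler's 25% is $395. Traveler owes $1,890 (running OOP $1,890). Plan pays $3,075 − $1,890 = $1,185.
Claim 2 ($7,756): deductible met; 25% of $7,756 = $1,939. Traveler owes $1,939 (running OOP $3,829). Insurer: $7,756 − $1,939 = $5,817.
Claim 3 ($3,983): 25% coinsurance on $3,983 = $995.75. That would push OOP to $4,824.75, over the $4,700 cap, so traveler pays $4,700 − $3,829 = $871. Insurer: $3,983 − $871 = $3,112.
Claim 4 ($1,726): 25% coinsurance on $1,726 = $431.50. That would push OOP to $5,131.50, over the $4,700 cap, so traveler pays $4,700 − $4,700 = $0. Insurer: $1,726 − $0 = $1,726.
Insurer total = bills − traveler's total = $16,540 − $4,700 = $11,840.

$11,840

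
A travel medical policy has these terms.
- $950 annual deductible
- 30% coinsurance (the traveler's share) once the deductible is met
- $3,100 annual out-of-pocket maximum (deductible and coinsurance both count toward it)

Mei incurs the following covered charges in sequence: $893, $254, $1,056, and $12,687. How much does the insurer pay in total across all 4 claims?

Claim 1 — $893: entire amount goes to the deductible. Cost to traveler: $893. OOP to date $893. Insurer: $893 − $893 = $0.
Claim 2 — $254: deductible takes $57, $197 remains; coinsurance $197 × 30% = $59.10. Cost to traveler: $116.10. OOP to date $1,009.10. Insurer: $254 − $116.10 = $137.90.
Claim 3 — $1,056: 30% coinsurance on $1,056 = $316.80. Cost to traveler: $316.80. OOP to date $1,325.90. Insurer: $1,056 − $316.80 = $739.20.
Claim 4 — $12,687: deductible already satisfied, so traveler's share is 30% × $12,687 = $3,806.10. That would push OOP to $5,132, over the $3,100 cap, so traveler pays $3,100 − $1,325.90 = $1,774.10. Insurer: $12,687 − $1,774.10 = $10,912.90.
Insurer total: $0 + $137.90 + $739.20 + $10,912.90 = $11,790.

$11,790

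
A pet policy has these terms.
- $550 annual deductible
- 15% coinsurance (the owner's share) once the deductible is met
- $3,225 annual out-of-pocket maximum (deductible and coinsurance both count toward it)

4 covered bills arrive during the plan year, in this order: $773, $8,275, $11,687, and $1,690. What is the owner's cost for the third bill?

$1,400.30

Bill 1, $773: $550 finishes the deductible; $223 goes to coinsurance; coinsurance $223 × 15% = $33.45. Owner owes $583.45 (running OOP $583.45).
Bill 2, $8,275: deductible already satisfied, so owner's share is 15% × $8,275 = $1,241.25. Owner owes $1,241.25 (running OOP $1,824.70).
Bill 3, $11,687: 15% coinsurance on $11,687 = $1,753.05. OOP would hit $3,577.75 > $3,225, so the cap limits the owner to $3,225 − $1,824.70 = $1,400.30.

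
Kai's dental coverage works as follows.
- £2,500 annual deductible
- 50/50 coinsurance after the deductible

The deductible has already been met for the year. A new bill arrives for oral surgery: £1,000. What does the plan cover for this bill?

With the deductible met, the entire £1,000 is subject to coinsurance.
50% of £1,000 = £500 falls to the patient.
Insurer pays the balance: £1,000 − £500 = £500.

£500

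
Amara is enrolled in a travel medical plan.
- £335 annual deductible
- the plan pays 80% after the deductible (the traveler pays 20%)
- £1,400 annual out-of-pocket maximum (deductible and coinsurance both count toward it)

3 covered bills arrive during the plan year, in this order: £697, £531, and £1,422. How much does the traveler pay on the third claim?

£284.40

Claim 1 — £697: deductible takes £335, £362 remains; traveler's 20% is £72.40. Traveler pays £407.40; OOP now £407.40.
Claim 2 — £531: deductible met; 20% of £531 = £106.20. Cost to traveler: £106.20. OOP to date £513.60.
Claim 3 — £1,422: deductible already satisfied, so traveler's share is 20% × £1,422 = £284.40. Traveler owes £284.40 (running OOP £798).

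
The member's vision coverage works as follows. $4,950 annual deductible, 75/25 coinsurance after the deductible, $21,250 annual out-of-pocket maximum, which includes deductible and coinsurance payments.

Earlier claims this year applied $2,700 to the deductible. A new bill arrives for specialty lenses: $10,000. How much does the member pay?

$4,187.50

Remaining deductible: $4,950 − $2,700 = $2,250.
That leaves $10,000 − $2,250 = $7,750 for coinsurance.
Member's 25% share of $7,750 is $1,937.50.
Member responsibility before any cap: $2,250 + $1,937.50 = $4,187.50.
Year-to-date out-of-pocket becomes $2,700 + $4,187.50 = $6,887.50, still under the $21,250 maximum, so no cap applies.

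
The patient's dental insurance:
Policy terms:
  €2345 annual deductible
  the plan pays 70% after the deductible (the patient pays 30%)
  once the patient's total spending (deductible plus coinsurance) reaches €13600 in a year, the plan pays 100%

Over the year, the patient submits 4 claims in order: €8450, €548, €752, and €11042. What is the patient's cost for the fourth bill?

€3312.60

Bill 1, €8450: €2345 finishes the deductible; €6105 goes to coinsurance; 30% of €6105 = €1831.50. Patient owes €4176.50 (running OOP €4176.50).
Bill 2, €548: deductible met; 30% of €548 = €164.40. Cost to patient: €164.40. OOP to date €4340.90.
Bill 3, €752: deductible met; 30% of €752 = €225.60. Cost to patient: €225.60. OOP to date €4566.50.
Bill 4, €11042: deductible already satisfied, so patient's share is 30% × €11042 = €3312.60. Cost to patient: €3312.60. OOP to date €7879.10.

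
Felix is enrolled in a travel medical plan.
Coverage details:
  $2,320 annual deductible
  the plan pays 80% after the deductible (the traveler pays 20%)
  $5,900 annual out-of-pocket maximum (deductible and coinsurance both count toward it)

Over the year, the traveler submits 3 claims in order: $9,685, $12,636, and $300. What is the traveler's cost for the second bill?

Claim 1 — $9,685: deductible takes $2,320, $7,365 remains; traveler's 20% is $1,473. Traveler owes $3,793 (running OOP $3,793).
Claim 2 — $12,636: deductible already satisfied, so traveler's share is 20% × $12,636 = $2,527.20. Adding that to $3,793 gives $6,320.20, past the $5,900 cap; traveler pays only $5,900 − $3,793 = $2,107.

$2,107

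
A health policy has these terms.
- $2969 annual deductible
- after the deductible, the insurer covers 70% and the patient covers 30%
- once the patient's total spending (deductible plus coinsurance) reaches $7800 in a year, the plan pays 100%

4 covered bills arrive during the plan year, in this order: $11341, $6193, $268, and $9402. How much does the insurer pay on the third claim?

$187.60

Claim 1 — $11341: $2969 finishes the deductible; $8372 goes to coinsurance; 30% of $8372 = $2511.60. Cost to patient: $5480.60. OOP to date $5480.60. Insurer: $11341 − $5480.60 = $5860.40.
Claim 2 — $6193: 30% coinsurance on $6193 = $1857.90. Cost to patient: $1857.90. OOP to date $7338.50. Plan pays $6193 − $1857.90 = $4335.10.
Claim 3 — $268: deductible met; 30% of $268 = $80.40. Patient owes $80.40 (running OOP $7418.90). Insurer: $268 − $80.40 = $187.60.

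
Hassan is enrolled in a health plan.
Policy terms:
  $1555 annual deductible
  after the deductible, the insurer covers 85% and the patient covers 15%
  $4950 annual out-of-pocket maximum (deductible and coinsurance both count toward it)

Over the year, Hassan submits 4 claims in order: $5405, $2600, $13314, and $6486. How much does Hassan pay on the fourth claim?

Claim 1 — $5405: deductible takes $1555, $3850 remains; 15% of $3850 = $577.50. Patient owes $2132.50 (running OOP $2132.50).
Claim 2 — $2600: deductible already satisfied, so patient's share is 15% × $2600 = $390. Patient owes $390 (running OOP $2522.50).
Claim 3 — $13314: deductible met; 15% of $13314 = $1997.10. Cost to patient: $1997.10. OOP to date $4519.60.
Claim 4 — $6486: 15% coinsurance on $6486 = $972.90. OOP would hit $5492.50 > $4950, so the cap limits the patient to $4950 − $4519.60 = $430.40.

$430.40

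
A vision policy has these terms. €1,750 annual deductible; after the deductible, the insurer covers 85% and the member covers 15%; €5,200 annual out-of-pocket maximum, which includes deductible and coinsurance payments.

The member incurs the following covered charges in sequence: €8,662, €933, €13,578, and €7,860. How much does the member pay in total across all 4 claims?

€5,200

Bill 1, €8,662: €1,750 finishes the deductible; €6,912 goes to coinsurance; member's 15% is €1,036.80. Member pays €2,786.80; OOP now €2,786.80.
Bill 2, €933: deductible met; 15% of €933 = €139.95. Member owes €139.95 (running OOP €2,926.75).
Bill 3, €13,578: deductible met; 15% of €13,578 = €2,036.70. Member pays €2,036.70; OOP now €4,963.45.
Bill 4, €7,860: deductible met; 15% of €7,860 = €1,179. OOP would hit €6,142.45 > €5,200, so the cap limits the member to €5,200 − €4,963.45 = €236.55.
Summing the member's payments: €2,786.80 + €139.95 + €2,036.70 + €236.55 = €5,200.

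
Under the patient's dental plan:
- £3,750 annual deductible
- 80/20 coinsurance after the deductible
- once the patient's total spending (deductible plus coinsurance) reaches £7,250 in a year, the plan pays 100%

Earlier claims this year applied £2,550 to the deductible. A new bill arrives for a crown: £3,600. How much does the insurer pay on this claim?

£1,920

Deductible still to meet: £3,750 − £2,550 = £1,200.
After the £1,200 deductible portion, £3,600 − £1,200 = £2,400 is subject to coinsurance.
Patient's 20% share of £2,400 is £480.
So the patient owes £1,200 + £480 = £1,680 before any cap.
Year-to-date out-of-pocket becomes £2,550 + £1,680 = £4,230, still under the £7,250 maximum, so no cap applies.
The plan picks up £3,600 − £1,680 = £1,920.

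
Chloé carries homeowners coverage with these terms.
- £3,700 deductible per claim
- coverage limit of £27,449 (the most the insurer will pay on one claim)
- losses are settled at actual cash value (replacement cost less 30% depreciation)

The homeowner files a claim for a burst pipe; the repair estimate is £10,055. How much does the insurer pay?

Actual cash value after 30% depreciation: £10,055 × 70% = £7,038.50.
After the deductible, £7,038.50 − £3,700 = £3,338.50 remains.
That's under the £27,449 cap, so the insurer reimburses the full £3,338.50.

£3,338.50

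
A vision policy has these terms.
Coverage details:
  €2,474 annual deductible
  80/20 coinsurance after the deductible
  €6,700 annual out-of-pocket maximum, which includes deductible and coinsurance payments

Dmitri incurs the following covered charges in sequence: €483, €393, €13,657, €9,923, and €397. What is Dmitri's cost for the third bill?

Claim 1 — €483: fully absorbed by the deductible. Member owes €483 (running OOP €483).
Claim 2 — €393: entire amount goes to the deductible. Member owes €393 (running OOP €876).
Claim 3 — €13,657: €1,598 finishes the deductible; €12,059 goes to coinsurance; 20% of €12,059 = €2,411.80. Cost to member: €4,009.80. OOP to date €4,885.80.

€4,009.80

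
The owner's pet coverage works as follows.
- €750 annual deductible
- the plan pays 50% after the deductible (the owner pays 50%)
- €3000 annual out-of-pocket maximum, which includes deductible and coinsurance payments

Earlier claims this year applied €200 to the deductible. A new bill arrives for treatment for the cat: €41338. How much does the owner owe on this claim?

€2800

Deductible still to meet: €750 − €200 = €550.
The remaining €40788 (= €41338 − €550) moves to coinsurance.
50% of €40788 = €20394 falls to the owner.
That puts the owner's cost at €550 + €20394 = €20944 before any cap.
Year-to-date out-of-pocket would reach €200 + €20944 = €21144, above the €3000 maximum, so the owner pays only €3000 − €200 = €2800.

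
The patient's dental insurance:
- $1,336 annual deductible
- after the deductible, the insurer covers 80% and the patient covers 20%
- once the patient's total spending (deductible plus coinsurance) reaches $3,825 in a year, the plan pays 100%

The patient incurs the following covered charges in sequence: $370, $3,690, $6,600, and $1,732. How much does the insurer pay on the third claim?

$5,280

Claim 1 ($370): all of it applies to the deductible. Patient pays $370; OOP now $370. Insurer: $370 − $370 = $0.
Claim 2 ($3,690): $966 finishes the deductible; $2,724 goes to coinsurance; 20% of $2,724 = $544.80. Patient owes $1,510.80 (running OOP $1,880.80). Insurer: $3,690 − $1,510.80 = $2,179.20.
Claim 3 ($6,600): 20% coinsurance on $6,600 = $1,320. Patient owes $1,320 (running OOP $3,200.80). Plan pays $6,600 − $1,320 = $5,280.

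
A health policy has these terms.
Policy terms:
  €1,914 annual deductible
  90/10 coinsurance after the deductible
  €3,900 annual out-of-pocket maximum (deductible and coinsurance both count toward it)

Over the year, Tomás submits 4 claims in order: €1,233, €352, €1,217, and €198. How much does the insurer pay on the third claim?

#1 (€1,233): fully absorbed by the deductible. Patient pays €1,233; OOP now €1,233. Plan pays €1,233 − €1,233 = €0.
#2 (€352): fully absorbed by the deductible. Cost to patient: €352. OOP to date €1,585. Plan pays €352 − €352 = €0.
#3 (€1,217): €329 to deductible, leaving €888; 10% of €888 = €88.80. Patient pays €417.80; OOP now €2,002.80. Plan pays €1,217 − €417.80 = €799.20.

€799.20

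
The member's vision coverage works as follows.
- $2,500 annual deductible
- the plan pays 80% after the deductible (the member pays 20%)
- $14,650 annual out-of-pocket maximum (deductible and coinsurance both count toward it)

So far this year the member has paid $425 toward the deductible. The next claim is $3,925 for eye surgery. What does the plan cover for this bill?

$1,480

Remaining deductible: $2,500 − $425 = $2,075.
After the $2,075 deductible portion, $3,925 − $2,075 = $1,850 is subject to coinsurance.
Coinsurance: $1,850 × 20% = $370.
Member responsibility before any cap: $2,075 + $370 = $2,445.
Cumulative spending $425 + $2,445 = $2,870 stays under the $14,650 maximum.
The insurer covers the remainder: $3,925 − $2,445 = $1,480.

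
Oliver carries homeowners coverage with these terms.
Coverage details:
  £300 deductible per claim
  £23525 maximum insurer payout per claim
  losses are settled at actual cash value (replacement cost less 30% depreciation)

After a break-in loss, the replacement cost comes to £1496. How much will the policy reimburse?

£747.20

At 30% depreciation, ACV = £1496 − £448.80 = £1047.20.
Less the £300 deductible: £1047.20 − £300 = £747.20.
£747.20 ≤ £23525, so the limit doesn't bind; insurer pays £747.20.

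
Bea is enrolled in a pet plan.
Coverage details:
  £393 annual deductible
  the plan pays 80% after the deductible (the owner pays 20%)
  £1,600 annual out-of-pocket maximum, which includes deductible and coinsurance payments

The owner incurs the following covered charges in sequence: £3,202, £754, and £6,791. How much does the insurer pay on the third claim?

#1 (£3,202): £393 to deductible, leaving £2,809; 20% of £2,809 = £561.80. Cost to owner: £954.80. OOP to date £954.80. Insurer: £3,202 − £954.80 = £2,247.20.
#2 (£754): 20% coinsurance on £754 = £150.80. Owner pays £150.80; OOP now £1,105.60. Insurer: £754 − £150.80 = £603.20.
#3 (£6,791): deductible met; 20% of £6,791 = £1,358.20. That would push OOP to £2,463.80, over the £1,600 cap, so owner pays £1,600 − £1,105.60 = £494.40. Plan pays £6,791 − £494.40 = £6,296.60.

£6,296.60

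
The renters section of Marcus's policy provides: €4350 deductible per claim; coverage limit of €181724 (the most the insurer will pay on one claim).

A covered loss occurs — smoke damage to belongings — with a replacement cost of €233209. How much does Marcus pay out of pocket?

Subtract the deductible: €233209 − €4350 = €228859.
€228859 exceeds the €181724 limit, so the insurer pays the limit: €181724.
The tenant bears the rest of the original loss: €233209 − €181724 = €51485.

€51485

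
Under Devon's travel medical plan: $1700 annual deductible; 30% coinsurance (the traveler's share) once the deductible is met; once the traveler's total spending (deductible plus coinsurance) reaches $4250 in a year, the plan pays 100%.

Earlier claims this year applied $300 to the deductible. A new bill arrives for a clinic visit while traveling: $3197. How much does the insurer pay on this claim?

Deductible still to meet: $1700 − $300 = $1400.
That leaves $3197 − $1400 = $1797 for coinsurance.
30% of $1797 = $539.10 falls to the traveler.
Traveler responsibility before any cap: $1400 + $539.10 = $1939.10.
Total out-of-pocket so far would be $300 + $1939.10 = $2239.10, below the $4250 cap — no reduction.
Insurer pays the balance: $3197 − $1939.10 = $1257.90.

$1257.90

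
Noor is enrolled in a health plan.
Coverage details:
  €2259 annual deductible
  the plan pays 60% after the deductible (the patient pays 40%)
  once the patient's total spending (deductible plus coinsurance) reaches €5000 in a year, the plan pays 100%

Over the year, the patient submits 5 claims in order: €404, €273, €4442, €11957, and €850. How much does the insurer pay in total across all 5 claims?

Claim 1 — €404: fully absorbed by the deductible. Patient owes €404 (running OOP €404). Insurer: €404 − €404 = €0.
Claim 2 — €273: entire amount goes to the deductible. Patient owes €273 (running OOP €677). Plan pays €273 − €273 = €0.
Claim 3 — €4442: deductible takes €1582, €2860 remains; coinsurance €2860 × 40% = €1144. Cost to patient: €2726. OOP to date €3403. Insurer: €4442 − €2726 = €1716.
Claim 4 — €11957: deductible met; 40% of €11957 = €4782.80. OOP would hit €8185.80 > €5000, so the cap limits the patient to €5000 − €3403 = €1597. Plan pays €11957 − €1597 = €10360.
Claim 5 — €850: 40% coinsurance on €850 = €340. OOP would hit €5340 > €5000, so the cap limits the patient to €5000 − €5000 = €0. Plan pays €850 − €0 = €850.
Insurer total: €0 + €0 + €1716 + €10360 + €850 = €12926.

€12926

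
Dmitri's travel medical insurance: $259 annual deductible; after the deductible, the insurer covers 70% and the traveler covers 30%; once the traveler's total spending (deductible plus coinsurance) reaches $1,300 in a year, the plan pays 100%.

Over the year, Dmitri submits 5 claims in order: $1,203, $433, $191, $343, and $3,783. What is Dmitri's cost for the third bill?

$57.30

#1 ($1,203): deductible takes $259, $944 remains; 30% of $944 = $283.20. Traveler owes $542.20 (running OOP $542.20).
#2 ($433): deductible met; 30% of $433 = $129.90. Traveler pays $129.90; OOP now $672.10.
#3 ($191): deductible already satisfied, so traveler's share is 30% × $191 = $57.30. Traveler pays $57.30; OOP now $729.40.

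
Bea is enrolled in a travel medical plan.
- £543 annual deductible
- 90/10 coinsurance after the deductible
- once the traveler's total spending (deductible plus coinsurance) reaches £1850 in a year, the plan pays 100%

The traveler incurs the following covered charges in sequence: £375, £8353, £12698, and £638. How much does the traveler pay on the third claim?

Claim 1 (£375): fully absorbed by the deductible. Traveler owes £375 (running OOP £375).
Claim 2 (£8353): £168 finishes the deductible; £8185 goes to coinsurance; coinsurance £8185 × 10% = £818.50. Traveler owes £986.50 (running OOP £1361.50).
Claim 3 (£12698): deductible met; 10% of £12698 = £1269.80. That would push OOP to £2631.30, over the £1850 cap, so traveler pays £1850 − £1361.50 = £488.50.

£488.50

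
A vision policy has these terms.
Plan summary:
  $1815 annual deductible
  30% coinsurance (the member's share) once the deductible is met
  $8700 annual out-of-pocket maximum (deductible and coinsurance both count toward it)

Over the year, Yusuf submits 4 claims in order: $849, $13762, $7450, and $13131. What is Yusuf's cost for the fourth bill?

$811.20

Claim 1 ($849): all of it applies to the deductible. Cost to member: $849. OOP to date $849.
Claim 2 ($13762): $966 finishes the deductible; $12796 goes to coinsurance; 30% of $12796 = $3838.80. Member owes $4804.80 (running OOP $5653.80).
Claim 3 ($7450): deductible already satisfied, so member's share is 30% × $7450 = $2235. Member owes $2235 (running OOP $7888.80).
Claim 4 ($13131): 30% coinsurance on $13131 = $3939.30. That would push OOP to $11828.10, over the $8700 cap, so member pays $8700 − $7888.80 = $811.20.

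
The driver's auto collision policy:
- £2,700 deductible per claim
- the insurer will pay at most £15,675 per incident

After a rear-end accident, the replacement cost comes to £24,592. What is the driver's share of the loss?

£8,917

After the deductible, £24,592 − £2,700 = £21,892 remains.
£21,892 exceeds the £15,675 limit, so the insurer pays the limit: £15,675.
Out of pocket: £24,592 − £15,675 = £8,917.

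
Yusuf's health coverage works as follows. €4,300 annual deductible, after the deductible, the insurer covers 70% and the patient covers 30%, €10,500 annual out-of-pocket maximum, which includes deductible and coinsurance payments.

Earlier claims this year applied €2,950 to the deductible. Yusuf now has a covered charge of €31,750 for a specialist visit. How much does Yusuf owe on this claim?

€2,950 of the €4,300 deductible is already met, leaving €1,350.
The remaining €30,400 (= €31,750 − €1,350) moves to coinsurance.
Coinsurance: €30,400 × 30% = €9,120.
So the patient owes €1,350 + €9,120 = €10,470 before any cap.
Year-to-date out-of-pocket would reach €2,950 + €10,470 = €13,420, above the €10,500 maximum, so the patient pays only €10,500 − €2,950 = €7,550.

€7,550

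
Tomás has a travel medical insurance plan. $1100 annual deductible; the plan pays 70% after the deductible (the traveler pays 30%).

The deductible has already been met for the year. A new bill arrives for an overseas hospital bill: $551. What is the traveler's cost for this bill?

$165.30

With the deductible met, the entire $551 is subject to coinsurance.
Traveler's 30% share of $551 is $165.30.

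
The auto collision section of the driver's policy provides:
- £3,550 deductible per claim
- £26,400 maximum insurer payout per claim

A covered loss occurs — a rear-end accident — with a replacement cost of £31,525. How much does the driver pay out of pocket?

£5,125

Subtract the deductible: £31,525 − £3,550 = £27,975.
The £26,400 per-incident cap binds; insurer pays £26,400.
Driver's share is the uncovered remainder: £31,525 − £26,400 = £5,125.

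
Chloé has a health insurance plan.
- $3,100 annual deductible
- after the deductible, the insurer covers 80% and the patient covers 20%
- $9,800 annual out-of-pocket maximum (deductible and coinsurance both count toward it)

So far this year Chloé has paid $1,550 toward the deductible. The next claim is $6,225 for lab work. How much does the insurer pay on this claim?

$3,740

$1,550 of the $3,100 deductible is already met, leaving $1,550.
The remaining $4,675 (= $6,225 − $1,550) moves to coinsurance.
Coinsurance: $4,675 × 20% = $935.
So the patient owes $1,550 + $935 = $2,485 before any cap.
Year-to-date out-of-pocket becomes $1,550 + $2,485 = $4,035, still under the $9,800 maximum, so no cap applies.
The insurer covers the remainder: $6,225 − $2,485 = $3,740.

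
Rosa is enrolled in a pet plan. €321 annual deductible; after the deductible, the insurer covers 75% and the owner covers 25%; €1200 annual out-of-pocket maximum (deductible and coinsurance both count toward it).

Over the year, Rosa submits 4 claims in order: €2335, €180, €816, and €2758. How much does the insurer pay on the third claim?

Bill 1, €2335: deductible takes €321, €2014 remains; coinsurance €2014 × 25% = €503.50. Cost to owner: €824.50. OOP to date €824.50. Insurer: €2335 − €824.50 = €1510.50.
Bill 2, €180: 25% coinsurance on €180 = €45. Cost to owner: €45. OOP to date €869.50. Insurer: €180 − €45 = €135.
Bill 3, €816: deductible met; 25% of €816 = €204. Owner owes €204 (running OOP €1073.50). Insurer: €816 − €204 = €612.

€612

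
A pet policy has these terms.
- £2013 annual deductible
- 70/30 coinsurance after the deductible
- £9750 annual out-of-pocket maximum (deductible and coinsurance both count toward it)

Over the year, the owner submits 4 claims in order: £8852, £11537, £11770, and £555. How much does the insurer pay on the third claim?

£9545.80

#1 (£8852): £2013 to deductible, leaving £6839; 30% of £6839 = £2051.70. Cost to owner: £4064.70. OOP to date £4064.70. Insurer: £8852 − £4064.70 = £4787.30.
#2 (£11537): deductible met; 30% of £11537 = £3461.10. Owner pays £3461.10; OOP now £7525.80. Insurer: £11537 − £3461.10 = £8075.90.
#3 (£11770): 30% coinsurance on £11770 = £3531. That would push OOP to £11056.80, over the £9750 cap, so owner pays £9750 − £7525.80 = £2224.20. Insurer: £11770 − £2224.20 = £9545.80.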